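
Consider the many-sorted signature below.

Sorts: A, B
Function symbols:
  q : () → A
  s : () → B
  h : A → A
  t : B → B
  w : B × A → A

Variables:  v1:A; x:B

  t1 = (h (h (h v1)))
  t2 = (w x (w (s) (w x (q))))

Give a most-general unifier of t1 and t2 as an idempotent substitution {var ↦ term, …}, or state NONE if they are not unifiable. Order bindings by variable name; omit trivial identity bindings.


NONE (not unifiable)

head clash or occurs-check failure — not unifiable


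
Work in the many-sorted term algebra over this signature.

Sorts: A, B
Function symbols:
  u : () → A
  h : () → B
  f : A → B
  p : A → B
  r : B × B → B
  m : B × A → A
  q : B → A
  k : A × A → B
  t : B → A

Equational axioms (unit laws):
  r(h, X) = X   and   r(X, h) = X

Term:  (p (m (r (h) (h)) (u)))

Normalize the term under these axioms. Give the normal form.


1. (p (m (r (h) (h)) (u)))  →  (p (m (h) (u)))

normal form = (p (m (h) (u)))


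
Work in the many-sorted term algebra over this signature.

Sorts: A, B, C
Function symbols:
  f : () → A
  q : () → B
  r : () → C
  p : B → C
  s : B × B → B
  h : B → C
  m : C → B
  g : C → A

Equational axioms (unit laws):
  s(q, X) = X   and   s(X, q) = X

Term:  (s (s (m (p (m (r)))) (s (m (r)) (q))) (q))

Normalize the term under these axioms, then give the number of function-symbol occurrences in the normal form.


1. (s (s (m (p (m (r)))) (s (m (r)) (q))) (q))  →  (s (m (p (m (r)))) (s (m (r)) (q)))
2. (s (m (p (m (r)))) (s (m (r)) (q)))  →  (s (m (p (m (r)))) (m (r)))
normal form: (s (m (p (m (r)))) (m (r)))

size = 7


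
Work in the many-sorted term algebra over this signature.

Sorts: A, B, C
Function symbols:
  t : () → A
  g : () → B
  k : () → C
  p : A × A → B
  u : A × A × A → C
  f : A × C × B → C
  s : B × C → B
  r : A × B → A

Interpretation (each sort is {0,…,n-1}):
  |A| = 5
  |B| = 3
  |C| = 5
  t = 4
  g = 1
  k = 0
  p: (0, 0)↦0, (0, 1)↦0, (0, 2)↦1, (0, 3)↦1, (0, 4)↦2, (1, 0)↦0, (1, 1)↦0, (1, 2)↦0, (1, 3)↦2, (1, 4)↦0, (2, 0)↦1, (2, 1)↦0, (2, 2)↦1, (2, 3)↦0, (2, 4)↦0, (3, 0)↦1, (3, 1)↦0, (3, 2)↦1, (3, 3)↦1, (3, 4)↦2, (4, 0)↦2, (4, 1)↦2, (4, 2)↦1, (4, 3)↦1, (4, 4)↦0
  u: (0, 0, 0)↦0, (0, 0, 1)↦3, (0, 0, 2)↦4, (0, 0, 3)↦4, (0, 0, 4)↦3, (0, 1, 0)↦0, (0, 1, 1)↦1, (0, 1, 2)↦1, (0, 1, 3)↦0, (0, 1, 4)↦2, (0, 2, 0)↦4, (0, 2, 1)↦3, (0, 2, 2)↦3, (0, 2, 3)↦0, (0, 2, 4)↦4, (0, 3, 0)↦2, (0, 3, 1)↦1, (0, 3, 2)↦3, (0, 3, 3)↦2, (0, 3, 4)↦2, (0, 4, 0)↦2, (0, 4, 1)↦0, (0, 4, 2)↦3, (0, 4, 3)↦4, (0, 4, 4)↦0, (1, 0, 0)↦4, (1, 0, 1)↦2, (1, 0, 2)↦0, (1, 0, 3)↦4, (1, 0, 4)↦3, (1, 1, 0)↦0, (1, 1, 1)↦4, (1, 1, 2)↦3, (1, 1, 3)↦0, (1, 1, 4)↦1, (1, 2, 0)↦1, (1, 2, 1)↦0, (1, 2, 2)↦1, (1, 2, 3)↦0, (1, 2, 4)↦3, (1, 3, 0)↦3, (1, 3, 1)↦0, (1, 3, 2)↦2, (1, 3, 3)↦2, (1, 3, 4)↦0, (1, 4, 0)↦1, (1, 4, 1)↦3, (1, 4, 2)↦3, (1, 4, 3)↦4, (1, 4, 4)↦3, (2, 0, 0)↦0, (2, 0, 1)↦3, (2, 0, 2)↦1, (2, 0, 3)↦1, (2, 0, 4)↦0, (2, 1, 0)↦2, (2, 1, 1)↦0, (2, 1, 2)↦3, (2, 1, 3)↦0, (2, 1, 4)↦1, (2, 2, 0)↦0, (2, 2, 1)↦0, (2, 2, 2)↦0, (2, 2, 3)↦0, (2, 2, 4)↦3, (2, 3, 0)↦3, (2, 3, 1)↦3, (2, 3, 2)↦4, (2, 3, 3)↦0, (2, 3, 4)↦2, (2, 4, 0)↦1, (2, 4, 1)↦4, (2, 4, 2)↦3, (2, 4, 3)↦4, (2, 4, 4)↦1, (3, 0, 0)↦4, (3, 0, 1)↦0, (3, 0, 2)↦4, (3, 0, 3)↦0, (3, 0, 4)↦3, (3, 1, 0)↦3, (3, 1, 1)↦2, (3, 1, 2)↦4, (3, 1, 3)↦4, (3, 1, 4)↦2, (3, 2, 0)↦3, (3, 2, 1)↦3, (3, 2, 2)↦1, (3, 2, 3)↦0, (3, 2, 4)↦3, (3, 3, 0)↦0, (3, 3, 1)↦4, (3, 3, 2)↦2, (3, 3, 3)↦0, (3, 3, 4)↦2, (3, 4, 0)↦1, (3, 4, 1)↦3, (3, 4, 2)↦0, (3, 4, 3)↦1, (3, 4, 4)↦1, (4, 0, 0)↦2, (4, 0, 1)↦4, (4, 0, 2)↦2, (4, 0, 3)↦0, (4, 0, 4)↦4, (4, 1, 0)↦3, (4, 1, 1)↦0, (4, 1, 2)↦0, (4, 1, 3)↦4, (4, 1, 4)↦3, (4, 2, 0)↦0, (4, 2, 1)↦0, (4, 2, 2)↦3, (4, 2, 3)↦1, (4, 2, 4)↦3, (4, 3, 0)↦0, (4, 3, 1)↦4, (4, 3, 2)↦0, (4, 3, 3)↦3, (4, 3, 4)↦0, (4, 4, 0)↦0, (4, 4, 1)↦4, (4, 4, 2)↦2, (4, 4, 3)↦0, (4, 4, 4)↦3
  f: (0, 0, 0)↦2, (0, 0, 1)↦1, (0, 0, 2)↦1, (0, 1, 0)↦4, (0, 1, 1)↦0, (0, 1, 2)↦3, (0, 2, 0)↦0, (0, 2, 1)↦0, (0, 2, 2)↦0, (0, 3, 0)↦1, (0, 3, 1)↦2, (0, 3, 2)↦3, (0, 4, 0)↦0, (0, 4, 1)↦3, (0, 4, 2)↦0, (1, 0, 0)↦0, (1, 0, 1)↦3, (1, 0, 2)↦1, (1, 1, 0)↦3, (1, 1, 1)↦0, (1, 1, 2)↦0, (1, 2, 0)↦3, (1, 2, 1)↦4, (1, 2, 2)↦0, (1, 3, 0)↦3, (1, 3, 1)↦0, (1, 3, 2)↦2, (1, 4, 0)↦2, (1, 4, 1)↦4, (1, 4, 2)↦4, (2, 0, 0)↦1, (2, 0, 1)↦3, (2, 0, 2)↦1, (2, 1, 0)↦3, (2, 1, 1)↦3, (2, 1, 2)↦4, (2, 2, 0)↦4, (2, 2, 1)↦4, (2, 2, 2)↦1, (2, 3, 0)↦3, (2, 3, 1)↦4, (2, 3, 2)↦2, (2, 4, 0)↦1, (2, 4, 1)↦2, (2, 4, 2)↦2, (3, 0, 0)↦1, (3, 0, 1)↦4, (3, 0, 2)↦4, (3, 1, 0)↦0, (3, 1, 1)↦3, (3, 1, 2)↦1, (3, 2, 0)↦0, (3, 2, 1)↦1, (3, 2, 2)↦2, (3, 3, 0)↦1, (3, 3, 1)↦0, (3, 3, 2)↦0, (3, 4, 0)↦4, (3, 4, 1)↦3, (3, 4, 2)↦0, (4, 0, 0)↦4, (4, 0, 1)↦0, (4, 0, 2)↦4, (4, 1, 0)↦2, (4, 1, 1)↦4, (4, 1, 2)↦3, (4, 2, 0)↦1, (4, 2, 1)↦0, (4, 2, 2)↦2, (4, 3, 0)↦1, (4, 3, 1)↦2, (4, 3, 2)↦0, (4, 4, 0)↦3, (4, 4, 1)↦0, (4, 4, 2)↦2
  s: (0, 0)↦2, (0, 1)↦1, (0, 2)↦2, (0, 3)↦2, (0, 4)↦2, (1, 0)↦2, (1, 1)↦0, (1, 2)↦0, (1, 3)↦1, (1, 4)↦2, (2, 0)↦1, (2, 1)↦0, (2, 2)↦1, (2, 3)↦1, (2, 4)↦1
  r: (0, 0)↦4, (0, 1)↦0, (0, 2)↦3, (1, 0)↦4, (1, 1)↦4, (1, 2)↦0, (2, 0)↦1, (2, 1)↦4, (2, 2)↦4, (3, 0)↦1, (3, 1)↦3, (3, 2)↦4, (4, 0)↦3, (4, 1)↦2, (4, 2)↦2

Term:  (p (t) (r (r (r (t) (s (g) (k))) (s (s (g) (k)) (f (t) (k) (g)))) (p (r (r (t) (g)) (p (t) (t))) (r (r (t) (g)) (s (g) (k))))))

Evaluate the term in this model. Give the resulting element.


  t = 4
  t = 4
  g = 1
  k = 0
  (s (g) (k)) = s(1, 0) = 2
  (r (t) (s (g) (k))) = r(4, 2) = 2
  g = 1
  k = 0
  (s (g) (k)) = s(1, 0) = 2
  t = 4
  k = 0
  g = 1
  (f (t) (k) (g)) = f(4, 0, 1) = 0
  (s (s (g) (k)) (f (t) (k) (g))) = s(2, 0) = 1
  (r (r (t) (s (g) (k))) (s (s (g) (k)) (f (t) (k) (g)))) = r(2, 1) = 4
  t = 4
  g = 1
  (r (t) (g)) = r(4, 1) = 2
  t = 4
  t = 4
  (p (t) (t)) = p(4, 4) = 0
  (r (r (t) (g)) (p (t) (t))) = r(2, 0) = 1
  t = 4
  g = 1
  (r (t) (g)) = r(4, 1) = 2
  g = 1
  k = 0
  (s (g) (k)) = s(1, 0) = 2
  (r (r (t) (g)) (s (g) (k))) = r(2, 2) = 4
  (p (r (r (t) (g)) (p (t) (t))) (r (r (t) (g)) (s (g) (k)))) = p(1, 4) = 0
  (r (r (r (t) (s (g) (k))) (s (s (g) (k)) (f (t) (k) (g)))) (p (r (r (t) (g)) (p (t) (t))) (r (r (t) (g)) (s (g) (k))))) = r(4, 0) = 3
  (p (t) (r (r (r (t) (s (g) (k))) (s (s (g) (k)) (f (t) (k) (g)))) (p (r (r (t) (g)) (p (t) (t))) (r (r (t) (g)) (s (g) (k)))))) = p(4, 3) = 1

value = 1


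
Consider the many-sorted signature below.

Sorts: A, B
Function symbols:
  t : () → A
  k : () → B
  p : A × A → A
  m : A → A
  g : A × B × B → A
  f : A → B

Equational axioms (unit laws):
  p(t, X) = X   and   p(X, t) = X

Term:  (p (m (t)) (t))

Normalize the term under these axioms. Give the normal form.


normal form = (m (t))

1. (p (m (t)) (t))  →  (m (t))


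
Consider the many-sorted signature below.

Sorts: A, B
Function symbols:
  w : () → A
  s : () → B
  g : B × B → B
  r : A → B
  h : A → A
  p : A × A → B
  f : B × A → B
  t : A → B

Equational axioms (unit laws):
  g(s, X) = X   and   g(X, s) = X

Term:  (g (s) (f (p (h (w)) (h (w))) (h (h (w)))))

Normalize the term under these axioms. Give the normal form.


1. (g (s) (f (p (h (w)) (h (w))) (h (h (w)))))  →  (f (p (h (w)) (h (w))) (h (h (w))))

normal form = (f (p (h (w)) (h (w))) (h (h (w))))


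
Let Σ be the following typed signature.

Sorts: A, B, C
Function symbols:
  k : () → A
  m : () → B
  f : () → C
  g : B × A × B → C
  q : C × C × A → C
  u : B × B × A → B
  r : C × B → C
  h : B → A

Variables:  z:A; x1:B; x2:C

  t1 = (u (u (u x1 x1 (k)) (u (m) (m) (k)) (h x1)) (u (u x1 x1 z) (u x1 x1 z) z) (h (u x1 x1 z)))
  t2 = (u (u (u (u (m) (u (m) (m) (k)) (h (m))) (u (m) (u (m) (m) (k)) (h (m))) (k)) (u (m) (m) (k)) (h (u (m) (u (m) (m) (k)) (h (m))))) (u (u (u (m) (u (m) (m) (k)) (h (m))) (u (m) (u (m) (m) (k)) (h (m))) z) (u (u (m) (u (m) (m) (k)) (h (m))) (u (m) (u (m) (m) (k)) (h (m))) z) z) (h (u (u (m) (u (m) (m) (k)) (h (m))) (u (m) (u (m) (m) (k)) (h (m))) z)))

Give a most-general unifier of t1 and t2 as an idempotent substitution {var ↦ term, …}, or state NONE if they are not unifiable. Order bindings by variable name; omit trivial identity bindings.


{x1 ↦ (u (m) (u (m) (m) (k)) (h (m)))}


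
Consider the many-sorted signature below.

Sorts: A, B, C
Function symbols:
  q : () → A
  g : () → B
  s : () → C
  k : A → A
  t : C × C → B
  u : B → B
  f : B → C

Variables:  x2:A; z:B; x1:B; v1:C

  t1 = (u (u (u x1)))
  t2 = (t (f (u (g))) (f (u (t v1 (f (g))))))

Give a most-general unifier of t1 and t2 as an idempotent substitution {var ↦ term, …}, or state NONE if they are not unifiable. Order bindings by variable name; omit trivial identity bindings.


head clash or occurs-check failure — not unifiable

NONE (not unifiable)


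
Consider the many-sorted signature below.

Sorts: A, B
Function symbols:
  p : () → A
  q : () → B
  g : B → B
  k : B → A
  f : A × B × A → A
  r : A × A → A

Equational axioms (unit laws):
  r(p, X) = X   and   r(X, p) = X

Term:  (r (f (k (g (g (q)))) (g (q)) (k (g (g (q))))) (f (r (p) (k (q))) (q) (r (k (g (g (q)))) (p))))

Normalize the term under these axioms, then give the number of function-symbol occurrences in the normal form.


size = 20

1. (r (f (k (g (g (q)))) (g (q)) (k (g (g (q))))) (f (r (p) (k (q))) (q) (r (k (g (g (q)))) (p))))  →  (r (f (k (g (g (q)))) (g (q)) (k (g (g (q))))) (f (k (q)) (q) (r (k (g (g (q)))) (p))))
2. (r (f (k (g (g (q)))) (g (q)) (k (g (g (q))))) (f (k (q)) (q) (r (k (g (g (q)))) (p))))  →  (r (f (k (g (g (q)))) (g (q)) (k (g (g (q))))) (f (k (q)) (q) (k (g (g (q))))))
normal form: (r (f (k (g (g (q)))) (g (q)) (k (g (g (q))))) (f (k (q)) (q) (k (g (g (q))))))


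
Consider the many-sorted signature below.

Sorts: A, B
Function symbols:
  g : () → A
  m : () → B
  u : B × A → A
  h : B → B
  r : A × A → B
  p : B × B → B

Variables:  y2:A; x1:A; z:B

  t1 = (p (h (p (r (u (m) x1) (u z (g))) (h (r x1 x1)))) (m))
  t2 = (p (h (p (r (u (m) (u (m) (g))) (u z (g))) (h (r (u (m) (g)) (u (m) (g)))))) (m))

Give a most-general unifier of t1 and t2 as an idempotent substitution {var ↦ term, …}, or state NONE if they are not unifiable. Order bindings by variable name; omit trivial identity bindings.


{x1 ↦ (u (m) (g))}


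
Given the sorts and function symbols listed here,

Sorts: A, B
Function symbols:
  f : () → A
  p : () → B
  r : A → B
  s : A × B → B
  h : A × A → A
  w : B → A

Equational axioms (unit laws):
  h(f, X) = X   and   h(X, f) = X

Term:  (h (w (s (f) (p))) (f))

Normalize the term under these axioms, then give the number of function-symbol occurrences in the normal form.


1. (h (w (s (f) (p))) (f))  →  (w (s (f) (p)))
normal form: (w (s (f) (p)))

size = 4


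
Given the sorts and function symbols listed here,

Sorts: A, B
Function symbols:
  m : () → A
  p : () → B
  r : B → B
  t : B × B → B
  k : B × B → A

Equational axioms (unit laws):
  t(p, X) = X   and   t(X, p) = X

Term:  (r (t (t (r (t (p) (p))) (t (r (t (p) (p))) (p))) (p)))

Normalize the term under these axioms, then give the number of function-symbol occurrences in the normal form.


1. (r (t (t (r (t (p) (p))) (t (r (t (p) (p))) (p))) (p)))  →  (r (t (r (t (p) (p))) (t (r (t (p) (p))) (p))))
2. (r (t (r (t (p) (p))) (t (r (t (p) (p))) (p))))  →  (r (t (r (p)) (t (r (t (p) (p))) (p))))
3. (r (t (r (p)) (t (r (t (p) (p))) (p))))  →  (r (t (r (p)) (r (t (p) (p)))))
4. (r (t (r (p)) (r (t (p) (p)))))  →  (r (t (r (p)) (r (p))))
normal form: (r (t (r (p)) (r (p))))

size = 6


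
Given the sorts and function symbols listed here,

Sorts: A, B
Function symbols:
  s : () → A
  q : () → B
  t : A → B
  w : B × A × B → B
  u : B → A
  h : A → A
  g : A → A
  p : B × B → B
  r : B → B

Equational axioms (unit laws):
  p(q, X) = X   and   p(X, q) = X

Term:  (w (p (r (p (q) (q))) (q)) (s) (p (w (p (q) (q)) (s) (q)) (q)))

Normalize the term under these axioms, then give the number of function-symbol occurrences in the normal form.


size = 8

1. (w (p (r (p (q) (q))) (q)) (s) (p (w (p (q) (q)) (s) (q)) (q)))  →  (w (r (p (q) (q))) (s) (p (w (p (q) (q)) (s) (q)) (q)))
2. (w (r (p (q) (q))) (s) (p (w (p (q) (q)) (s) (q)) (q)))  →  (w (r (q)) (s) (p (w (p (q) (q)) (s) (q)) (q)))
3. (w (r (q)) (s) (p (w (p (q) (q)) (s) (q)) (q)))  →  (w (r (q)) (s) (w (p (q) (q)) (s) (q)))
4. (w (r (q)) (s) (w (p (q) (q)) (s) (q)))  →  (w (r (q)) (s) (w (q) (s) (q)))
normal form: (w (r (q)) (s) (w (q) (s) (q)))


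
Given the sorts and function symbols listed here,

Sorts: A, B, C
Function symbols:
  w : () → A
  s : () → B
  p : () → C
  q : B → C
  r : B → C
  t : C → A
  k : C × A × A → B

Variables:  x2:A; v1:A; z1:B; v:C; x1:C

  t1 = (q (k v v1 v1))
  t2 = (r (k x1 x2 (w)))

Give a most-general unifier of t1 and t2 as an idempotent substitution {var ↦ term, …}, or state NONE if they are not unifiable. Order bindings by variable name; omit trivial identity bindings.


head clash or occurs-check failure — not unifiable

NONE (not unifiable)


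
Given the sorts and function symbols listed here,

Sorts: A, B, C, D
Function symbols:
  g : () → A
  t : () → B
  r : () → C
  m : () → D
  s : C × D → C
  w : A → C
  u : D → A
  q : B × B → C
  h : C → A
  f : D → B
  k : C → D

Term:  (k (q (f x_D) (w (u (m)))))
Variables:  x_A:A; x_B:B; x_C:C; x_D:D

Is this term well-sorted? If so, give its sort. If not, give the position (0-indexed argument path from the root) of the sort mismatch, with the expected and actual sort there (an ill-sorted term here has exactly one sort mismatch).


      x_D : D
    (f x_D) : B
        (m) : D
      (u (m)) : A
    (w (u (m))) : C
  (q (f x_D) (w (u (m)))) : ✗ arg 1 at [0, 1] has sort C, expected B

ill-sorted at position [0, 1]: expected B, got C


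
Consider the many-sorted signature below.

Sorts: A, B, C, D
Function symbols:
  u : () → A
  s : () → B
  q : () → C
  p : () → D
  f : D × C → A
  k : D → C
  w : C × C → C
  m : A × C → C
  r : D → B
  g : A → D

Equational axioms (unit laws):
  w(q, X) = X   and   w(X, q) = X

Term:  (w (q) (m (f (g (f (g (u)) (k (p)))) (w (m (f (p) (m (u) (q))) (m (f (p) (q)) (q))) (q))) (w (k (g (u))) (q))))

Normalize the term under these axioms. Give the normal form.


normal form = (m (f (g (f (g (u)) (k (p)))) (m (f (p) (m (u) (q))) (m (f (p) (q)) (q)))) (k (g (u))))

1. (w (q) (m (f (g (f (g (u)) (k (p)))) (w (m (f (p) (m (u) (q))) (m (f (p) (q)) (q))) (q))) (w (k (g (u))) (q))))  →  (m (f (g (f (g (u)) (k (p)))) (w (m (f (p) (m (u) (q))) (m (f (p) (q)) (q))) (q))) (w (k (g (u))) (q)))
2. (m (f (g (f (g (u)) (k (p)))) (w (m (f (p) (m (u) (q))) (m (f (p) (q)) (q))) (q))) (w (k (g (u))) (q)))  →  (m (f (g (f (g (u)) (k (p)))) (m (f (p) (m (u) (q))) (m (f (p) (q)) (q)))) (w (k (g (u))) (q)))
3. (m (f (g (f (g (u)) (k (p)))) (m (f (p) (m (u) (q))) (m (f (p) (q)) (q)))) (w (k (g (u))) (q)))  →  (m (f (g (f (g (u)) (k (p)))) (m (f (p) (m (u) (q))) (m (f (p) (q)) (q)))) (k (g (u))))


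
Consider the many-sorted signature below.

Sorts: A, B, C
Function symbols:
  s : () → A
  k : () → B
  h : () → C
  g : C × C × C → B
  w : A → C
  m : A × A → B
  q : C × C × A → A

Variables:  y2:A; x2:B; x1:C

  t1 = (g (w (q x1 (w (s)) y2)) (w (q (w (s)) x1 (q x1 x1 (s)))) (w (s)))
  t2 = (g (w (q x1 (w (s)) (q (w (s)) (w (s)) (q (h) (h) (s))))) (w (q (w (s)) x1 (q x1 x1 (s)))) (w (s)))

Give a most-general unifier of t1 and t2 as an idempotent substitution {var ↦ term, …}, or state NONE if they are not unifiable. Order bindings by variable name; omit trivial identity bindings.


{y2 ↦ (q (w (s)) (w (s)) (q (h) (h) (s)))}


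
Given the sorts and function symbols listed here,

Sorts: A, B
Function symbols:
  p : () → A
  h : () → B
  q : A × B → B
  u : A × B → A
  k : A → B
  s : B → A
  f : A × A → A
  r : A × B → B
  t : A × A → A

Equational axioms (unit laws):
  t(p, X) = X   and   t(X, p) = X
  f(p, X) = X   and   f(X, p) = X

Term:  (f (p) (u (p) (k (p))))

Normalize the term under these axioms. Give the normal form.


1. (f (p) (u (p) (k (p))))  →  (u (p) (k (p)))

normal form = (u (p) (k (p)))


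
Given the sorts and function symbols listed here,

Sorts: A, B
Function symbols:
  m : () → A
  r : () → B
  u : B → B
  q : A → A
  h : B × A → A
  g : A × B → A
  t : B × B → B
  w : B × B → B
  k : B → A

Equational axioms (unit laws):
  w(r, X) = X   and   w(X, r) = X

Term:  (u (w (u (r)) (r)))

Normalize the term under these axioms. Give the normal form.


normal form = (u (u (r)))

1. (u (w (u (r)) (r)))  →  (u (u (r)))


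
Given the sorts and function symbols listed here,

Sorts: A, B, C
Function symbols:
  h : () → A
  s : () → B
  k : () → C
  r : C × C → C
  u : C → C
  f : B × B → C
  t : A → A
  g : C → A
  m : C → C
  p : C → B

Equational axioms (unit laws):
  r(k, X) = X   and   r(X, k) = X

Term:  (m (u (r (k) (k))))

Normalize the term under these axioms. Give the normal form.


1. (m (u (r (k) (k))))  →  (m (u (k)))

normal form = (m (u (k)))


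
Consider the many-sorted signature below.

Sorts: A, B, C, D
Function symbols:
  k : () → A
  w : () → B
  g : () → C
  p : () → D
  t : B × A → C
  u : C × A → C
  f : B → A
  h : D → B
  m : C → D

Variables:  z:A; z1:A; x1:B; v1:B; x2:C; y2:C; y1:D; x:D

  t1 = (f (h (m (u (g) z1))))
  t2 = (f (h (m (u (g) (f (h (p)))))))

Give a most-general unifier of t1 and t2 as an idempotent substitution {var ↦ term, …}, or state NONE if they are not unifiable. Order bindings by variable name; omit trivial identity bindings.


{z1 ↦ (f (h (p)))}


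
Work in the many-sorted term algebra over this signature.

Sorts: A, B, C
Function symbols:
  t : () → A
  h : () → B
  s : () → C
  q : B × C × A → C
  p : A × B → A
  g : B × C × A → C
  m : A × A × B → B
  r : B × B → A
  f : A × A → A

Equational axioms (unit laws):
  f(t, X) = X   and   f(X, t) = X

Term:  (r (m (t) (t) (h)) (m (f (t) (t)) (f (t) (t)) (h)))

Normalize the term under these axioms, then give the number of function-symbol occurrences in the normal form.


1. (r (m (t) (t) (h)) (m (f (t) (t)) (f (t) (t)) (h)))  →  (r (m (t) (t) (h)) (m (t) (f (t) (t)) (h)))
2. (r (m (t) (t) (h)) (m (t) (f (t) (t)) (h)))  →  (r (m (t) (t) (h)) (m (t) (t) (h)))
normal form: (r (m (t) (t) (h)) (m (t) (t) (h)))

size = 9


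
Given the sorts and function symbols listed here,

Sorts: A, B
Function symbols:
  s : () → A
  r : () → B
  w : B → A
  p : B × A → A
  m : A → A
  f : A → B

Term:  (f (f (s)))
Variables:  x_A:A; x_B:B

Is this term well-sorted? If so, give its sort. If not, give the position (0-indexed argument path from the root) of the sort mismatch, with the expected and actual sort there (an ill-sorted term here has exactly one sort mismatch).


ill-sorted at position [0]: expected A, got B

    (s) : A
  (f (s)) : B
(f (f (s))) : ✗ arg 0 at [0] has sort B, expected A


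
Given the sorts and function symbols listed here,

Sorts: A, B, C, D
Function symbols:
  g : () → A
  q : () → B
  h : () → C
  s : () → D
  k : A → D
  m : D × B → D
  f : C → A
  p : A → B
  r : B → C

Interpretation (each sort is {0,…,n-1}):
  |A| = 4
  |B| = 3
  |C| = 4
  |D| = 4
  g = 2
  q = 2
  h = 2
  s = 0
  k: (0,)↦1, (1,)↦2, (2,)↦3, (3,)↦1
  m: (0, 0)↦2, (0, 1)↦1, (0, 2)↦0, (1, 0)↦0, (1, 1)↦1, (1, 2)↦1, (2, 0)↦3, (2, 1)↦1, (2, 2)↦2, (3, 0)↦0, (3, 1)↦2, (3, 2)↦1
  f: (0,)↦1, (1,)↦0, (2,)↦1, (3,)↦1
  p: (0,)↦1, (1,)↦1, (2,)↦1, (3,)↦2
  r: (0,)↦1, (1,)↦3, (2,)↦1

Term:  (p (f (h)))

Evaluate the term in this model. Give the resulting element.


value = 1

  h = 2
  (f (h)) = f(2,) = 1
  (p (f (h))) = p(1,) = 1


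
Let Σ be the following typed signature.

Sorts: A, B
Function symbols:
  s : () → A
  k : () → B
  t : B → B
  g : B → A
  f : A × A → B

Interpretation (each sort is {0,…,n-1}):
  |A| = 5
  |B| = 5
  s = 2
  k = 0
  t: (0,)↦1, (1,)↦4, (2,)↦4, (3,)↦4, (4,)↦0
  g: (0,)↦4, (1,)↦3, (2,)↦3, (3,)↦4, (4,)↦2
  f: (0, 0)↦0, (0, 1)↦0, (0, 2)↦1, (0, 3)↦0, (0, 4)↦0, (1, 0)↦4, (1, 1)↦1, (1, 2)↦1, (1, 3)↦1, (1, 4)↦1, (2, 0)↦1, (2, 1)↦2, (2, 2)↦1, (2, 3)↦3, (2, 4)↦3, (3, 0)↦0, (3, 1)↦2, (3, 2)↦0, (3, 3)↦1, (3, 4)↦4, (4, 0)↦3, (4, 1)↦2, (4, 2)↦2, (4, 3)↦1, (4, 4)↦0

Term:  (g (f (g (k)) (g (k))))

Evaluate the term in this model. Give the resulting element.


  k = 0
  (g (k)) = g(0,) = 4
  k = 0
  (g (k)) = g(0,) = 4
  (f (g (k)) (g (k))) = f(4, 4) = 0
  (g (f (g (k)) (g (k)))) = g(0,) = 4

value = 4


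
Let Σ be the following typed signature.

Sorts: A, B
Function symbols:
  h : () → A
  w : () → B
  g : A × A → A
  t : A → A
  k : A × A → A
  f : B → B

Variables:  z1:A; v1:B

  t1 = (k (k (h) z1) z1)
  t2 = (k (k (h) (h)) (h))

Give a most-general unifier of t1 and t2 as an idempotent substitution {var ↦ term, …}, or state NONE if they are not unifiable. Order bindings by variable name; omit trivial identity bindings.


{z1 ↦ (h)}


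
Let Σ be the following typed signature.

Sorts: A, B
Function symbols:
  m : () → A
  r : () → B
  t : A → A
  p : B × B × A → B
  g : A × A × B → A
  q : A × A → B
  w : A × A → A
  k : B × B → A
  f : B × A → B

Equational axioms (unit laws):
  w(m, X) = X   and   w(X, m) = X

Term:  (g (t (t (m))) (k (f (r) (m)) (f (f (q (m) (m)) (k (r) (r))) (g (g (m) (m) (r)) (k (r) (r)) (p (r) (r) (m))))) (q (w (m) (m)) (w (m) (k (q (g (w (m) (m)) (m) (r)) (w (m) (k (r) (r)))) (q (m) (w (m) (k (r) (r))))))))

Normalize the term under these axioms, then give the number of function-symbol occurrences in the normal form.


size = 44

1. (g (t (t (m))) (k (f (r) (m)) (f (f (q (m) (m)) (k (r) (r))) (g (g (m) (m) (r)) (k (r) (r)) (p (r) (r) (m))))) (q (w (m) (m)) (w (m) (k (q (g (w (m) (m)) (m) (r)) (w (m) (k (r) (r)))) (q (m) (w (m) (k (r) (r))))))))  →  (g (t (t (m))) (k (f (r) (m)) (f (f (q (m) (m)) (k (r) (r))) (g (g (m) (m) (r)) (k (r) (r)) (p (r) (r) (m))))) (q (m) (w (m) (k (q (g (w (m) (m)) (m) (r)) (w (m) (k (r) (r)))) (q (m) (w (m) (k (r) (r))))))))
2. (g (t (t (m))) (k (f (r) (m)) (f (f (q (m) (m)) (k (r) (r))) (g (g (m) (m) (r)) (k (r) (r)) (p (r) (r) (m))))) (q (m) (w (m) (k (q (g (w (m) (m)) (m) (r)) (w (m) (k (r) (r)))) (q (m) (w (m) (k (r) (r))))))))  →  (g (t (t (m))) (k (f (r) (m)) (f (f (q (m) (m)) (k (r) (r))) (g (g (m) (m) (r)) (k (r) (r)) (p (r) (r) (m))))) (q (m) (k (q (g (w (m) (m)) (m) (r)) (w (m) (k (r) (r)))) (q (m) (w (m) (k (r) (r)))))))
3. (g (t (t (m))) (k (f (r) (m)) (f (f (q (m) (m)) (k (r) (r))) (g (g (m) (m) (r)) (k (r) (r)) (p (r) (r) (m))))) (q (m) (k (q (g (w (m) (m)) (m) (r)) (w (m) (k (r) (r)))) (q (m) (w (m) (k (r) (r)))))))  →  (g (t (t (m))) (k (f (r) (m)) (f (f (q (m) (m)) (k (r) (r))) (g (g (m) (m) (r)) (k (r) (r)) (p (r) (r) (m))))) (q (m) (k (q (g (m) (m) (r)) (w (m) (k (r) (r)))) (q (m) (w (m) (k (r) (r)))))))
4. (g (t (t (m))) (k (f (r) (m)) (f (f (q (m) (m)) (k (r) (r))) (g (g (m) (m) (r)) (k (r) (r)) (p (r) (r) (m))))) (q (m) (k (q (g (m) (m) (r)) (w (m) (k (r) (r)))) (q (m) (w (m) (k (r) (r)))))))  →  (g (t (t (m))) (k (f (r) (m)) (f (f (q (m) (m)) (k (r) (r))) (g (g (m) (m) (r)) (k (r) (r)) (p (r) (r) (m))))) (q (m) (k (q (g (m) (m) (r)) (k (r) (r))) (q (m) (w (m) (k (r) (r)))))))
5. (g (t (t (m))) (k (f (r) (m)) (f (f (q (m) (m)) (k (r) (r))) (g (g (m) (m) (r)) (k (r) (r)) (p (r) (r) (m))))) (q (m) (k (q (g (m) (m) (r)) (k (r) (r))) (q (m) (w (m) (k (r) (r)))))))  →  (g (t (t (m))) (k (f (r) (m)) (f (f (q (m) (m)) (k (r) (r))) (g (g (m) (m) (r)) (k (r) (r)) (p (r) (r) (m))))) (q (m) (k (q (g (m) (m) (r)) (k (r) (r))) (q (m) (k (r) (r))))))
normal form: (g (t (t (m))) (k (f (r) (m)) (f (f (q (m) (m)) (k (r) (r))) (g (g (m) (m) (r)) (k (r) (r)) (p (r) (r) (m))))) (q (m) (k (q (g (m) (m) (r)) (k (r) (r))) (q (m) (k (r) (r))))))


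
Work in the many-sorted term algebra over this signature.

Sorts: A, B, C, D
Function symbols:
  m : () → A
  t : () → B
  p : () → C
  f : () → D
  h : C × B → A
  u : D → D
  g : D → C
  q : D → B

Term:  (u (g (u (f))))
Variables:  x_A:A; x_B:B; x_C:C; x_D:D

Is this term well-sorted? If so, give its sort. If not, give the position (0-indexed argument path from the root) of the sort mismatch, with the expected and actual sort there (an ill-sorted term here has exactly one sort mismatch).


ill-sorted at position [0]: expected D, got C

      (f) : D
    (u (f)) : D
  (g (u (f))) : C
(u (g (u (f)))) : ✗ arg 0 at [0] has sort C, expected D


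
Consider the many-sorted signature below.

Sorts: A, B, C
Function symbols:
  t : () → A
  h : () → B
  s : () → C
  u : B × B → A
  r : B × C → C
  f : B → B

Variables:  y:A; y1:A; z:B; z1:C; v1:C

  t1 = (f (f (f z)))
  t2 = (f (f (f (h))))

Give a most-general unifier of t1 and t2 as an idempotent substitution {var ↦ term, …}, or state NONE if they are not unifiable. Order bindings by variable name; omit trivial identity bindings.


{z ↦ (h)}


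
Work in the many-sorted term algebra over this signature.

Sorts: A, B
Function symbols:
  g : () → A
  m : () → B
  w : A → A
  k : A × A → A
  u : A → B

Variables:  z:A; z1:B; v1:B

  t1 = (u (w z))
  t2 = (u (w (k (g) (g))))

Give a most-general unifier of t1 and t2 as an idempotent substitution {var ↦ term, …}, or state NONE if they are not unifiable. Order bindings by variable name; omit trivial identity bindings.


{z ↦ (k (g) (g))}


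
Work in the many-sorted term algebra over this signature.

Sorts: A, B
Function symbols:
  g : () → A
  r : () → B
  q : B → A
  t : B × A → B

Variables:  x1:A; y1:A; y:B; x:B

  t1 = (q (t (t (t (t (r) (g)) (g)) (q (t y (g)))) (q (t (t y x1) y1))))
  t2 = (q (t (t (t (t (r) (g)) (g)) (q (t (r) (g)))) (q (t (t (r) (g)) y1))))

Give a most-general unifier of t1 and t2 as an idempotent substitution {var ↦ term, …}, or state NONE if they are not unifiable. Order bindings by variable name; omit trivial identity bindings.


{x1 ↦ (g), y ↦ (r)}


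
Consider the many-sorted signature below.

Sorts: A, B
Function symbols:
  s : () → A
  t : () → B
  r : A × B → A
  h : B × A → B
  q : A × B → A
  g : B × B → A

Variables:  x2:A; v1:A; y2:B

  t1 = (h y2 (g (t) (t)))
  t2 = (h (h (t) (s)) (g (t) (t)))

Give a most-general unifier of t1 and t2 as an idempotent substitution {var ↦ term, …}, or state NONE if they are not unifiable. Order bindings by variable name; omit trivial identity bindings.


{y2 ↦ (h (t) (s))}


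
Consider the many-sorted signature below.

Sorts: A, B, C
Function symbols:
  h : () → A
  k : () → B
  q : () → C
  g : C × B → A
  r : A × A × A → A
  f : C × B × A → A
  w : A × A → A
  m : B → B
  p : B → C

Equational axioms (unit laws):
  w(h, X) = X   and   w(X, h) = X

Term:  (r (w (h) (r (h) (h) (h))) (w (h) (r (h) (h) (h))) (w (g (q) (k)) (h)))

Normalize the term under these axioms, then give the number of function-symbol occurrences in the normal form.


1. (r (w (h) (r (h) (h) (h))) (w (h) (r (h) (h) (h))) (w (g (q) (k)) (h)))  →  (r (r (h) (h) (h)) (w (h) (r (h) (h) (h))) (w (g (q) (k)) (h)))
2. (r (r (h) (h) (h)) (w (h) (r (h) (h) (h))) (w (g (q) (k)) (h)))  →  (r (r (h) (h) (h)) (r (h) (h) (h)) (w (g (q) (k)) (h)))
3. (r (r (h) (h) (h)) (r (h) (h) (h)) (w (g (q) (k)) (h)))  →  (r (r (h) (h) (h)) (r (h) (h) (h)) (g (q) (k)))
normal form: (r (r (h) (h) (h)) (r (h) (h) (h)) (g (q) (k)))

size = 12


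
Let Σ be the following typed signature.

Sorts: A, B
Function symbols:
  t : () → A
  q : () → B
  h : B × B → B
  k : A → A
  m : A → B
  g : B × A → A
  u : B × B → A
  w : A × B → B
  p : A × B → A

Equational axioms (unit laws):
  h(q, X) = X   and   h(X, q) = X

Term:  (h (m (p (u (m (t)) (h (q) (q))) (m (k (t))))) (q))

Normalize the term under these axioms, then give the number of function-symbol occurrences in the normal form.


1. (h (m (p (u (m (t)) (h (q) (q))) (m (k (t))))) (q))  →  (m (p (u (m (t)) (h (q) (q))) (m (k (t)))))
2. (m (p (u (m (t)) (h (q) (q))) (m (k (t)))))  →  (m (p (u (m (t)) (q)) (m (k (t)))))
normal form: (m (p (u (m (t)) (q)) (m (k (t)))))

size = 9


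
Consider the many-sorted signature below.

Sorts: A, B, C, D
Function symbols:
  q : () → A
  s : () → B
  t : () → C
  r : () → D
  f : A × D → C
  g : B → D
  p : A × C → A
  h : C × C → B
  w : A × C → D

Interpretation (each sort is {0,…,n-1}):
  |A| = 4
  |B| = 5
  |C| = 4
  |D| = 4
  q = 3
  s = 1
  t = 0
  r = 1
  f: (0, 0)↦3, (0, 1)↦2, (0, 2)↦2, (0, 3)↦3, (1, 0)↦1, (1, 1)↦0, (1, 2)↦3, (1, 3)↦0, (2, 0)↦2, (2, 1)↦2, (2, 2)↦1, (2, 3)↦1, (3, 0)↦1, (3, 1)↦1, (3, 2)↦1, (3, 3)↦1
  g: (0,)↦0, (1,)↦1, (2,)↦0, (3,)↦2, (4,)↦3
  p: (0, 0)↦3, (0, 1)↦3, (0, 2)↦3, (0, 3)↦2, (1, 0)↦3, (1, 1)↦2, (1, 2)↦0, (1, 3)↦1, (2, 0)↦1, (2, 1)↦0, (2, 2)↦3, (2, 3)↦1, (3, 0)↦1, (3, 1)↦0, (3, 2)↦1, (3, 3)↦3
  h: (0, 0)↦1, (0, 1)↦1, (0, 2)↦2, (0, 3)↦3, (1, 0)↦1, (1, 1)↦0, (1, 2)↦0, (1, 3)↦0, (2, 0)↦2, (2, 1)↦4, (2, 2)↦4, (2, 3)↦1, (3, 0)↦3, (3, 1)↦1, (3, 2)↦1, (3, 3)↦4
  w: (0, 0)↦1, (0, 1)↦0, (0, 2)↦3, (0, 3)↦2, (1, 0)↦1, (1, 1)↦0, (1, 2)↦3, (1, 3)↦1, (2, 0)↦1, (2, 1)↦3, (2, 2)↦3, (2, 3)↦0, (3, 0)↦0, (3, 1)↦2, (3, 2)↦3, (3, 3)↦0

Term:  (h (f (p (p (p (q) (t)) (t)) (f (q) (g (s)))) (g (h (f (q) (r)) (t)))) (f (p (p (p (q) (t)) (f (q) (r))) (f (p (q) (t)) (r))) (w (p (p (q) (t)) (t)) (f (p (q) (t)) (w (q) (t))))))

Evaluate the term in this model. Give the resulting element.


value = 1

  q = 3
  t = 0
  (p (q) (t)) = p(3, 0) = 1
  t = 0
  (p (p (q) (t)) (t)) = p(1, 0) = 3
  q = 3
  s = 1
  (g (s)) = g(1,) = 1
  (f (q) (g (s))) = f(3, 1) = 1
  (p (p (p (q) (t)) (t)) (f (q) (g (s)))) = p(3, 1) = 0
  q = 3
  r = 1
  (f (q) (r)) = f(3, 1) = 1
  t = 0
  (h (f (q) (r)) (t)) = h(1, 0) = 1
  (g (h (f (q) (r)) (t))) = g(1,) = 1
  (f (p (p (p (q) (t)) (t)) (f (q) (g (s)))) (g (h (f (q) (r)) (t)))) = f(0, 1) = 2
  q = 3
  t = 0
  (p (q) (t)) = p(3, 0) = 1
  q = 3
  r = 1
  (f (q) (r)) = f(3, 1) = 1
  (p (p (q) (t)) (f (q) (r))) = p(1, 1) = 2
  q = 3
  t = 0
  (p (q) (t)) = p(3, 0) = 1
  r = 1
  (f (p (q) (t)) (r)) = f(1, 1) = 0
  (p (p (p (q) (t)) (f (q) (r))) (f (p (q) (t)) (r))) = p(2, 0) = 1
  q = 3
  t = 0
  (p (q) (t)) = p(3, 0) = 1
  t = 0
  (p (p (q) (t)) (t)) = p(1, 0) = 3
  q = 3
  t = 0
  (p (q) (t)) = p(3, 0) = 1
  q = 3
  t = 0
  (w (q) (t)) = w(3, 0) = 0
  (f (p (q) (t)) (w (q) (t))) = f(1, 0) = 1
  (w (p (p (q) (t)) (t)) (f (p (q) (t)) (w (q) (t)))) = w(3, 1) = 2
  (f (p (p (p (q) (t)) (f (q) (r))) (f (p (q) (t)) (r))) (w (p (p (q) (t)) (t)) (f (p (q) (t)) (w (q) (t))))) = f(1, 2) = 3
  (h (f (p (p (p (q) (t)) (t)) (f (q) (g (s)))) (g (h (f (q) (r)) (t)))) (f (p (p (p (q) (t)) (f (q) (r))) (f (p (q) (t)) (r))) (w (p (p (q) (t)) (t)) (f (p (q) (t)) (w (q) (t)))))) = h(2, 3) = 1


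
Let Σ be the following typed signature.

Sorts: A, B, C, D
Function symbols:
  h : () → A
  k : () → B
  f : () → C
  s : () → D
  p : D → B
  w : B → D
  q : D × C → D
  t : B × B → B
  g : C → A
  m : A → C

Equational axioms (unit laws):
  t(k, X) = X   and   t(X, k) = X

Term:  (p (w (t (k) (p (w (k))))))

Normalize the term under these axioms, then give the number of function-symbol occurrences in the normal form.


size = 5

1. (p (w (t (k) (p (w (k))))))  →  (p (w (p (w (k)))))
normal form: (p (w (p (w (k)))))


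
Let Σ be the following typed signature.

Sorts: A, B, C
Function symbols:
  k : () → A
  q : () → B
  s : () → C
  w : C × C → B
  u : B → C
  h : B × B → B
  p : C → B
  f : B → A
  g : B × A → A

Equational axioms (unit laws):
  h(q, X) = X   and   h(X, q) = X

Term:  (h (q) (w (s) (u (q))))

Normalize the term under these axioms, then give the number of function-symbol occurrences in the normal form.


1. (h (q) (w (s) (u (q))))  →  (w (s) (u (q)))
normal form: (w (s) (u (q)))

size = 4


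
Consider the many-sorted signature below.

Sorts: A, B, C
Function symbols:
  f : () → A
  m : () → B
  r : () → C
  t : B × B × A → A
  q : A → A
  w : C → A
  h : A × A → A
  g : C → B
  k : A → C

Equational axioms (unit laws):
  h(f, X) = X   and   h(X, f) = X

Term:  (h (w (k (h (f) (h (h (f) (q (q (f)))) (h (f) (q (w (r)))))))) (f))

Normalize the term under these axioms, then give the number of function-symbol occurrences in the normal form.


1. (h (w (k (h (f) (h (h (f) (q (q (f)))) (h (f) (q (w (r)))))))) (f))  →  (w (k (h (f) (h (h (f) (q (q (f)))) (h (f) (q (w (r))))))))
2. (w (k (h (f) (h (h (f) (q (q (f)))) (h (f) (q (w (r))))))))  →  (w (k (h (h (f) (q (q (f)))) (h (f) (q (w (r)))))))
3. (w (k (h (h (f) (q (q (f)))) (h (f) (q (w (r)))))))  →  (w (k (h (q (q (f))) (h (f) (q (w (r)))))))
4. (w (k (h (q (q (f))) (h (f) (q (w (r)))))))  →  (w (k (h (q (q (f))) (q (w (r))))))
normal form: (w (k (h (q (q (f))) (q (w (r))))))

size = 9


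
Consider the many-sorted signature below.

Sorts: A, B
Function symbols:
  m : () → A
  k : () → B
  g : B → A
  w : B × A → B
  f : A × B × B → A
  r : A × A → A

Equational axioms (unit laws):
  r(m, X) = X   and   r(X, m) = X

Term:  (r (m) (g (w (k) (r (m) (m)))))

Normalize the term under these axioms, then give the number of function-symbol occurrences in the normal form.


1. (r (m) (g (w (k) (r (m) (m)))))  →  (g (w (k) (r (m) (m))))
2. (g (w (k) (r (m) (m))))  →  (g (w (k) (m)))
normal form: (g (w (k) (m)))

size = 4


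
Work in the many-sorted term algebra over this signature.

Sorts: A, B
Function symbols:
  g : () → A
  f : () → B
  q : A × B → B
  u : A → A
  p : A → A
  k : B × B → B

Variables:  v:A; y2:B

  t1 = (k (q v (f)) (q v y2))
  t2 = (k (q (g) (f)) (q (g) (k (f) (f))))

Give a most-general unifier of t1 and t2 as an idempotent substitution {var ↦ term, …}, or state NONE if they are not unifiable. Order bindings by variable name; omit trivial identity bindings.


{v ↦ (g), y2 ↦ (k (f) (f))}


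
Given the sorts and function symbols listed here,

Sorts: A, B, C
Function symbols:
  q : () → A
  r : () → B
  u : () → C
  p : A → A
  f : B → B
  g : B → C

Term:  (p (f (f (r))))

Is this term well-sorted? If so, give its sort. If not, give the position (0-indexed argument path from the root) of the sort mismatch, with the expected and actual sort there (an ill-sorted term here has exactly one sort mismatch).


ill-sorted at position [0]: expected A, got B

      (r) : B
    (f (r)) : B
  (f (f (r))) : B
(p (f (f (r)))) : ✗ arg 0 at [0] has sort B, expected A


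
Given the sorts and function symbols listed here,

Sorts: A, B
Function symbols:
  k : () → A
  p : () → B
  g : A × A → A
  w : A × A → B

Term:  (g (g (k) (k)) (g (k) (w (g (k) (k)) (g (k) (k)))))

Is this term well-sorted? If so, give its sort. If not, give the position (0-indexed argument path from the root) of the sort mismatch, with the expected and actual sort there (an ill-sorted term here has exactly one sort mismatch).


    (k) : A
    (k) : A
  (g (k) (k)) : A
    (k) : A
        (k) : A
        (k) : A
      (g (k) (k)) : A
        (k) : A
        (k) : A
      (g (k) (k)) : A
    (w (g (k) (k)) (g (k) (k))) : B
  (g (k) (w (g (k) (k)) (g (k) (k)))) : ✗ arg 1 at [1, 1] has sort B, expected A

ill-sorted at position [1, 1]: expected A, got B


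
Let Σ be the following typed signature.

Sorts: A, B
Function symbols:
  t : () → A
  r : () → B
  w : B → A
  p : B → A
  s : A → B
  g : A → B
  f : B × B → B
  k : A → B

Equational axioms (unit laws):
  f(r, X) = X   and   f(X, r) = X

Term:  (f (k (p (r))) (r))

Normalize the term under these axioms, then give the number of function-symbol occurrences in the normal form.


1. (f (k (p (r))) (r))  →  (k (p (r)))
normal form: (k (p (r)))

size = 3


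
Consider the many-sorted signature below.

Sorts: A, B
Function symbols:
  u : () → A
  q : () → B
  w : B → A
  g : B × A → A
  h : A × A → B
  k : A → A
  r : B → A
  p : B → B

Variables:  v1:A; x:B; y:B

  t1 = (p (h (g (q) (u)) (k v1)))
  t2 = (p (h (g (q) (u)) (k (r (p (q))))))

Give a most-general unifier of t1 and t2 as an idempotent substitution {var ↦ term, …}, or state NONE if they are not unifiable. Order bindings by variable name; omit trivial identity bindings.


{v1 ↦ (r (p (q)))}


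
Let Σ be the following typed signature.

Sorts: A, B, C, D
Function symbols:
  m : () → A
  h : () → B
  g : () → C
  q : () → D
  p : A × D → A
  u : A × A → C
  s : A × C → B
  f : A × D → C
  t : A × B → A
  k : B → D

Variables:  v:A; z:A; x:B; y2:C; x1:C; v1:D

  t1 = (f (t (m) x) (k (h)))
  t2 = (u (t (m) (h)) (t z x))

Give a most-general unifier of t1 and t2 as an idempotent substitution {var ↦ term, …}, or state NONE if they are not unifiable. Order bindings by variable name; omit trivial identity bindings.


NONE (not unifiable)

head clash or occurs-check failure — not unifiable


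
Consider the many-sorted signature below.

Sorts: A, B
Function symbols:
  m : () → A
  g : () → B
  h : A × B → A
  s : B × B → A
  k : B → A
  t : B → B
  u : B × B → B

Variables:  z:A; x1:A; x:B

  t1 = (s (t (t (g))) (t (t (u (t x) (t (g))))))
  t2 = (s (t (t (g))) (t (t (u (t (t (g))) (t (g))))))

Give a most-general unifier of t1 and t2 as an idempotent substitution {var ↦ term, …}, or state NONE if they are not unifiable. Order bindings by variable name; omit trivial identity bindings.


{x ↦ (t (g))}


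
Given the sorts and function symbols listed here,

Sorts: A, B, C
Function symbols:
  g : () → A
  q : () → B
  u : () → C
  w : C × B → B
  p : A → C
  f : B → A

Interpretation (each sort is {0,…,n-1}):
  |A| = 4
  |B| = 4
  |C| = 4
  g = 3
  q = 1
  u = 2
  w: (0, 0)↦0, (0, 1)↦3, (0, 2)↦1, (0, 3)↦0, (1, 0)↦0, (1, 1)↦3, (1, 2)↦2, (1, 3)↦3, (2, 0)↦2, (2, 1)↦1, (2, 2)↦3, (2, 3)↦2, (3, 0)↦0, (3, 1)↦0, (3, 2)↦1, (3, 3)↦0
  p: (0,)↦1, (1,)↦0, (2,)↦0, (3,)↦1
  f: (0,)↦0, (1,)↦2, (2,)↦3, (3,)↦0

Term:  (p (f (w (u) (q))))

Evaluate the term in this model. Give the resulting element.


value = 0

  u = 2
  q = 1
  (w (u) (q)) = w(2, 1) = 1
  (f (w (u) (q))) = f(1,) = 2
  (p (f (w (u) (q)))) = p(2,) = 0


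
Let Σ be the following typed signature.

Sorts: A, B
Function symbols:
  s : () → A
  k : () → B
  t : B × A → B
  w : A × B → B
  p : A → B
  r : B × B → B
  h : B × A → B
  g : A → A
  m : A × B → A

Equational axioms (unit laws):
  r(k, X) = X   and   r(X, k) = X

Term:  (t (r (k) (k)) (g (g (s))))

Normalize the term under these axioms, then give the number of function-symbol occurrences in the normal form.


1. (t (r (k) (k)) (g (g (s))))  →  (t (k) (g (g (s))))
normal form: (t (k) (g (g (s))))

size = 5


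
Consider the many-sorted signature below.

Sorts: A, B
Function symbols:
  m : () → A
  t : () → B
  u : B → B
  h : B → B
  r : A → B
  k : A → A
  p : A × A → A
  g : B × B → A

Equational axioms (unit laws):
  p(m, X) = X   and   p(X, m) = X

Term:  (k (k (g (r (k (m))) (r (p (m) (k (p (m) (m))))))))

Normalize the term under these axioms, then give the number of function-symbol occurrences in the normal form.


size = 9

1. (k (k (g (r (k (m))) (r (p (m) (k (p (m) (m))))))))  →  (k (k (g (r (k (m))) (r (k (p (m) (m)))))))
2. (k (k (g (r (k (m))) (r (k (p (m) (m)))))))  →  (k (k (g (r (k (m))) (r (k (m))))))
normal form: (k (k (g (r (k (m))) (r (k (m))))))
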